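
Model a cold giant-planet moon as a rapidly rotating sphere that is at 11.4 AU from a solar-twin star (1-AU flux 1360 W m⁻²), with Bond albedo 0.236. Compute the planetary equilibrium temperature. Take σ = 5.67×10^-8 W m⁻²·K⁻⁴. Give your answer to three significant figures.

Irradiance scales as 1/d², so S = 1360 W m⁻² × (1/11.4)² = 10.46 W m⁻².
The planet absorbs (1−α)S over its disc πR² and re-emits over 4πR², so the mean absorbed flux is (1−0.236)·10.46/4 = 1.999 W m⁻².
Balancing against σT⁴: T = (1.999/5.67×10⁻⁸)^(1/4) = 77.05 K.

77.1 K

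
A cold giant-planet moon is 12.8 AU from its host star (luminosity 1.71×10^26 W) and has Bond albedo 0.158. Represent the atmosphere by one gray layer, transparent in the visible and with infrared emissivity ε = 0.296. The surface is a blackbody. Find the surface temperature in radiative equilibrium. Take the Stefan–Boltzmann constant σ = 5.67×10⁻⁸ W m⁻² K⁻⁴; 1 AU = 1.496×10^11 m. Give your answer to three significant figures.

63.4 K

Orbital distance: d = 12.8 AU = 1.915×10^12 m.
Flux at the orbit: S = L/(4πd²) = 1.71×10^26/(4π·(1.91×10^12)²) = 3.711 W m⁻².
At the top of the atmosphere, σT_e⁴ = S(1−α)/4 = 0.7812 W m⁻², giving T_e = 60.92 K.
The surface balance (absorbed SW + ε·downward IR = σT_s⁴) with T_a⁴ = T_s⁴/2 reduces to T_s = T_e·[2/(2−ε)]^¼ = 63.41 K.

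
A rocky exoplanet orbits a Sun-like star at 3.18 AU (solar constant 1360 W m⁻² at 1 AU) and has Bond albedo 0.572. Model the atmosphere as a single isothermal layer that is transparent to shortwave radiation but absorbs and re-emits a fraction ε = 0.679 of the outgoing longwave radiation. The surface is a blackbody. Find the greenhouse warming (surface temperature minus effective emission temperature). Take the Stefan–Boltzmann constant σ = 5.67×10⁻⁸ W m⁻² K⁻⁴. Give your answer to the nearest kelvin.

14 K

Irradiance scales as 1/d², so S = 1360 W m⁻² × (1/3.18)² = 134.5 W m⁻².
Effective emission temperature (TOA balance): σT_e⁴ = S(1−α)/4 = 14.39 W m⁻² → T_e = 126.2 K.
For a single slab of emissivity ε, T_s⁴ = 2T_e⁴/(2−ε); thus T_s = 126.2·(1.514)^(1/4) = 140.0 K.
Greenhouse warming: T_s − T_e = 13.79 K.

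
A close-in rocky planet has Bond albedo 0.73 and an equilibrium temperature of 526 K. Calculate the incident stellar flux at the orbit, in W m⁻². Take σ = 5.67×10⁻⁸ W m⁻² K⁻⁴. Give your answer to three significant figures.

64300 W m⁻²

From S(1−α)/4 = σT⁴: S = 4σT⁴/(1−α).
The emitted flux is σT⁴ = 4340 W m⁻².
S = 4·4340/0.27 = 64300 W m⁻².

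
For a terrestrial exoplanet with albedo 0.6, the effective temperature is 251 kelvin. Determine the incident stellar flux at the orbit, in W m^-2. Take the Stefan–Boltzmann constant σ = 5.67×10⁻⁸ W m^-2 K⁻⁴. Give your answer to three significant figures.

From S(1−α)/4 = σT⁴: S = 4σT⁴/(1−α).
σT⁴ = 5.67×10⁻⁸·(251)⁴ = 225.0 W m^-2.
So S = 4×225.0/(1−0.6) = 2250 W m^-2.

2250 W m^-2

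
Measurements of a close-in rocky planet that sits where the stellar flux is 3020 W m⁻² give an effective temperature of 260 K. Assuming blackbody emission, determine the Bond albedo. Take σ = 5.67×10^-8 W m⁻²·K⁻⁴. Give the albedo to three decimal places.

0.657

From σT⁴ = S(1−α)/4 we invert for α: 1−α = 4σT⁴/S.
4σT⁴ = 4·5.67×10⁻⁸·(260)⁴ = 1036 W m⁻².
1−α = 1036/3020 = 0.3432, so α = 0.6568.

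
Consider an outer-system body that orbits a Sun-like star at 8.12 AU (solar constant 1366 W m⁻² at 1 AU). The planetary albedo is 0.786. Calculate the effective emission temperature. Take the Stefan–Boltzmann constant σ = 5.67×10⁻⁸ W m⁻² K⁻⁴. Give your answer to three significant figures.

66.5 K

Flux at the orbit: S = 1366/(8.12)² = 20.72 W m⁻².
Averaging over the sphere, the absorbed flux is S(1−α)/4 = 1.108 W m⁻².
Balancing against σT⁴: T = (1.108/5.67×10⁻⁸)^(1/4) = 66.49 K.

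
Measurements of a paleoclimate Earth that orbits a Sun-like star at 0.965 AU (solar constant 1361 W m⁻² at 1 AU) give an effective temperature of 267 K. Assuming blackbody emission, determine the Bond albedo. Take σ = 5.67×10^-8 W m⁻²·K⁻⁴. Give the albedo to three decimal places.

0.211

By the inverse-square law, S = 1361/0.965² = 1462 W m⁻².
Energy balance: S(1−α)/4 = σT⁴, so 1−α = 4σT⁴/S.
σT⁴ = 288.2 W m⁻², so 4σT⁴ = 1153 W m⁻².
Hence α = 1 − 1153/1462 = 0.2113.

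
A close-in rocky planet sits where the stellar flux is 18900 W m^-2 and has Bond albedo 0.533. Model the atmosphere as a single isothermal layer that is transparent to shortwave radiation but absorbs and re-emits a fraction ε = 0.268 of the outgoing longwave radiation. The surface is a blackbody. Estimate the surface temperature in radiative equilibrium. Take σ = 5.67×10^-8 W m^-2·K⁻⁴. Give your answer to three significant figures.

460 K

At the top of the atmosphere, σT_e⁴ = S(1−α)/4 = 2207 W m^-2, giving T_e = 444.2 K.
The surface balance (absorbed SW + ε·downward IR = σT_s⁴) with T_a⁴ = T_s⁴/2 reduces to T_s = T_e·[2/(2−ε)]^¼ = 460.4 K.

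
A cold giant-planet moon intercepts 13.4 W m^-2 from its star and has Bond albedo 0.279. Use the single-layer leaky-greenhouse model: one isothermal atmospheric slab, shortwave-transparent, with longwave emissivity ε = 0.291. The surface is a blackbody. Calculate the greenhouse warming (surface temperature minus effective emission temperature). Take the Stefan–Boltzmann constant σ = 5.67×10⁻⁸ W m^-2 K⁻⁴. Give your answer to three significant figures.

Effective emission temperature (TOA balance): σT_e⁴ = S(1−α)/4 = 2.415 W m^-2 → T_e = 80.79 K.
The surface balance (absorbed SW + ε·downward IR = σT_s⁴) with T_a⁴ = T_s⁴/2 reduces to T_s = T_e·[2/(2−ε)]^¼ = 84.03 K.
The atmosphere warms the surface by 3.239 K.

3.24 K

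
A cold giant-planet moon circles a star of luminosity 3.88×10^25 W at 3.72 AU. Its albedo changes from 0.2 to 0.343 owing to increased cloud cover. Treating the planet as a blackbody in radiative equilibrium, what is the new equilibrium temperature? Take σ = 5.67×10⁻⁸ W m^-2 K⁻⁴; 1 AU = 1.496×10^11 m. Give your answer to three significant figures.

Orbital distance: d = 3.72 AU = 5.565×10^11 m.
Flux at the orbit: S = L/(4πd²) = 3.88×10^25/(4π·(5.57×10^11)²) = 9.969 W m^-2.
New equilibrium: T₂ = [(1−0.343)·9.969/(4σ)]^(1/4) = 73.31 K.

73.3 kelvin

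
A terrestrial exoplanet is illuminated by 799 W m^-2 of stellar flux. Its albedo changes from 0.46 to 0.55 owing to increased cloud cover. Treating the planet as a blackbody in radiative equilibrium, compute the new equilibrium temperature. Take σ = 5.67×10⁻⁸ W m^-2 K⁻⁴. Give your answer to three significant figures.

With the new albedo, S(1−α₂)/4 = 89.89 W m^-2, so T₂ = 199.5 K.

200 K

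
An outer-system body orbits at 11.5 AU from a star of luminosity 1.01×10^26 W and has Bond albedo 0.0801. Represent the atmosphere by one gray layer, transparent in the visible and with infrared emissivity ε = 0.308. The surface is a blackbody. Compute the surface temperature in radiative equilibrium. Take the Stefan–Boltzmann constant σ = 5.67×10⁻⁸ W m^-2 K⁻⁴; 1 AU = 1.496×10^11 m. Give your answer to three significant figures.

Orbital distance: d = 11.5 AU = 1.720×10^12 m.
Spreading L over a sphere of radius d: S = 1.01×10^26/(4π·1.72×10^12²) = 2.716 W m^-2.
Effective emission temperature (TOA balance): σT_e⁴ = S(1−α)/4 = 0.6245 W m^-2 → T_e = 57.61 K.
Surface balance with a leaky layer gives σT_s⁴ = σT_e⁴·2/(2−ε), so T_s = T_e·[2/(2−0.308)]^(1/4) = 60.07 K.

60.1 K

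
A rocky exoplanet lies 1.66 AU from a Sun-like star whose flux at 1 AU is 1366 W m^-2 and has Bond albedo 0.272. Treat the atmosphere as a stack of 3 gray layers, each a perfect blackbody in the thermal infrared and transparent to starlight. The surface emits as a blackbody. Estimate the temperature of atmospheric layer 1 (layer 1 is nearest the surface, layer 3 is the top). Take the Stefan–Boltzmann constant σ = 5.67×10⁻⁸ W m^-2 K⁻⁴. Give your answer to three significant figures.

263 K

Flux at the orbit: S = 1366/(1.66)² = 495.7 W m^-2.
Top-of-atmosphere balance: σT_e⁴ = S(1−α)/4 = 90.22 W m^-2 → T_e = 199.7 K.
The net upward flux σT_e⁴ is constant between every pair of levels, so T_k⁴ = (N+1−k)T_e⁴.
T_1 = (3)^(1/4)·199.7 = 262.9 K.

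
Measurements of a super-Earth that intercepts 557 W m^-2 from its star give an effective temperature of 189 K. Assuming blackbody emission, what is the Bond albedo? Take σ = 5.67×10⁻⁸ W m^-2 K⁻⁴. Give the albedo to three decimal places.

From σT⁴ = S(1−α)/4 we invert for α: 1−α = 4σT⁴/S.
4σT⁴ = 4·5.67×10⁻⁸·(189)⁴ = 289.4 W m^-2.
Hence α = 1 − 289.4/557.0 = 0.4804.

0.480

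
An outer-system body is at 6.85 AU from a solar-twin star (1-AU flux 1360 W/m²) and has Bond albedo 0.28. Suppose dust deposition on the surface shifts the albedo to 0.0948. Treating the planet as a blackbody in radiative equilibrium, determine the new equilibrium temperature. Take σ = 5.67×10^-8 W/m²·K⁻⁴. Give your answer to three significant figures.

By the inverse-square law, S = 1360/6.85² = 28.98 W/m².
New equilibrium: T₂ = [(1−0.0948)·28.98/(4σ)]^(1/4) = 103.7 K.

104 kelvin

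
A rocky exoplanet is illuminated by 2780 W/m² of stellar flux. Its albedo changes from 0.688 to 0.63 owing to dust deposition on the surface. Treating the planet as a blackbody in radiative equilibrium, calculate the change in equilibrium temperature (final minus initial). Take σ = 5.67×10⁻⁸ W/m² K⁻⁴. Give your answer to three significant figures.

10.8 kelvin

Before: T₁ = [2780·0.312/(4σ)]^(1/4) = 248.7 K.
After:  T₂ = [2780·0.37/(4σ)]^(1/4) = 259.5 K.
ΔT = T₂ − T₁ = 10.83 K.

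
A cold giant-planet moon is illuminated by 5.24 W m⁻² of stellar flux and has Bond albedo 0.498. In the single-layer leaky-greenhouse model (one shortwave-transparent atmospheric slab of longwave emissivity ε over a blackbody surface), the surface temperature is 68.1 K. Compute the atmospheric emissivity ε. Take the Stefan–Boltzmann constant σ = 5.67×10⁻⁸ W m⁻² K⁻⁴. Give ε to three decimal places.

Effective temperature: T_e = [S(1−α)/(4σ)]^(1/4) = 58.36 K.
T_s⁴ = T_e⁴·2/(2−ε) → ε = 2 − 2(T_e/T_s)⁴ = 2 − 2·(58.36/68.1)⁴ = 0.9215.

0.921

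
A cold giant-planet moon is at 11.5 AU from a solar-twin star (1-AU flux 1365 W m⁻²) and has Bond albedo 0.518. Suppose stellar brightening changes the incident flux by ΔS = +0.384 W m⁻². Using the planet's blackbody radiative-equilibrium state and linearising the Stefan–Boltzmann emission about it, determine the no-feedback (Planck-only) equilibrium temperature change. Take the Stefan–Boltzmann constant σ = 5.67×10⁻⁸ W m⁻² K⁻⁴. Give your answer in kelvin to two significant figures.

0.64 kelvin

Flux at the orbit: S = 1365/(11.5)² = 10.32 W m⁻².
Reference equilibrium: T_e = [S(1−α)/(4σ)]^(1/4) = 68.44 K.
TOA radiative forcing: ΔF = (1−α)ΔS/4 = 0.482·(+0.384)/4 = 0.04627 W m⁻².
The Planck feedback parameter is 4σT_e³ = 0.07269 W m⁻²/K.
Hence the no-feedback warming is ΔF/(4σT_e³) = 0.637 K.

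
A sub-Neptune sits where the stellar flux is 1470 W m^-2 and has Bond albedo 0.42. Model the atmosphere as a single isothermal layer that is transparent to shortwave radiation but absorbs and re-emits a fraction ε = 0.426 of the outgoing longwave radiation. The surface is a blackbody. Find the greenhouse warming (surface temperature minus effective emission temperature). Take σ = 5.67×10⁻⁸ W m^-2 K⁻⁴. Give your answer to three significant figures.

15.3 kelvin

At the top of the atmosphere, σT_e⁴ = S(1−α)/4 = 213.2 W m^-2, giving T_e = 247.6 K.
Surface balance with a leaky layer gives σT_s⁴ = σT_e⁴·2/(2−ε), so T_s = T_e·[2/(2−0.426)]^(1/4) = 262.9 K.
Greenhouse warming: T_s − T_e = 15.28 K.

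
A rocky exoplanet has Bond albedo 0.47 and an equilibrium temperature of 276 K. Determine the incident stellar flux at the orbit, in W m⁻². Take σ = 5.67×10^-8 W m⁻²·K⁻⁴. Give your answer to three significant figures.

From S(1−α)/4 = σT⁴: S = 4σT⁴/(1−α).
σT⁴ = 5.67×10⁻⁸·(276)⁴ = 329.0 W m⁻².
So S = 4×329.0/(1−0.47) = 2483 W m⁻².

2480 W m⁻²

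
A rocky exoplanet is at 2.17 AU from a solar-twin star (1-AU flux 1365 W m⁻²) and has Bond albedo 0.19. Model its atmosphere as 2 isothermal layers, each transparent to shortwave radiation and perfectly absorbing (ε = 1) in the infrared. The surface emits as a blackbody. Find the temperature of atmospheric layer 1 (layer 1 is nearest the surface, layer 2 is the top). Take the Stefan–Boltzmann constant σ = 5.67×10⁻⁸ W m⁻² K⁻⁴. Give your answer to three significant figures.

Flux at the orbit: S = 1365/(2.17)² = 289.9 W m⁻².
The effective emission temperature is T_e = [S(1−α)/(4σ)]^¼ = 179.4 K.
In the N-layer model, layer k (counted from the surface) has T_k = (N+1−k)^(1/4)·T_e.
T_1 = (2)^(1/4)·179.4 = 213.3 K.

213 K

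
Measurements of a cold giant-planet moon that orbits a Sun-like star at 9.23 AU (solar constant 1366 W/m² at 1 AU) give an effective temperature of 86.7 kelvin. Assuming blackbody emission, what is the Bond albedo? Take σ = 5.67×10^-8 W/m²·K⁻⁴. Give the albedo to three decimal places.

By the inverse-square law, S = 1366/9.23² = 16.03 W/m².
From σT⁴ = S(1−α)/4 we invert for α: 1−α = 4σT⁴/S.
σT⁴ = 3.204 W/m², so 4σT⁴ = 12.82 W/m².
Hence α = 1 − 12.82/16.03 = 0.2008.

0.201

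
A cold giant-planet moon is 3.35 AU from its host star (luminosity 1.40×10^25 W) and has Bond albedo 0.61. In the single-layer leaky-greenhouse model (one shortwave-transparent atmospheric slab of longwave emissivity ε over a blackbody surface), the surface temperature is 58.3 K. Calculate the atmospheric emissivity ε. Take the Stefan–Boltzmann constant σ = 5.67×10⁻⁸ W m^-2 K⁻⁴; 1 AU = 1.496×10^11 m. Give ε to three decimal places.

d = 3.35 × 1.496×10^11 m = 5.012×10^11 m.
S = L/(4πd²) = 4.436 W m^-2.
Effective temperature: T_e = [S(1−α)/(4σ)]^(1/4) = 52.55 K.
Since (2−ε)/2 = (T_e/T_s)⁴ = 0.6603, ε = 0.6795.

0.679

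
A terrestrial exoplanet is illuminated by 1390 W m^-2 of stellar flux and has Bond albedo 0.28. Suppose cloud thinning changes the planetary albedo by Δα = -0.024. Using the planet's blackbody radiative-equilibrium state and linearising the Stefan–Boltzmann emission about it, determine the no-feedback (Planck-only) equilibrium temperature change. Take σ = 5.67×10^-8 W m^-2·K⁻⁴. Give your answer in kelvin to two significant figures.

2.1 K

Unperturbed T_e = [1390·(1−0.28)/(4σ)]^¼ = 257.7 K.
ΔF = −(S/4)Δα = −(1390/4)×(-0.024) = 8.340 W m^-2.
Linearising σT⁴ gives d(σT⁴)/dT = 4σT_e³ = 3.883 W m^-2 per K.
ΔT₀ = ΔF/λ_P = 8.340/3.883 = 2.15 K.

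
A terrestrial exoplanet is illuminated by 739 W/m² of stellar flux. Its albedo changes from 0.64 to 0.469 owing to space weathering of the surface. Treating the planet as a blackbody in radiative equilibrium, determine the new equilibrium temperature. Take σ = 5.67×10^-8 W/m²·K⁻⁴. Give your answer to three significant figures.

With the new albedo, S(1−α₂)/4 = 98.10 W/m², so T₂ = 204.0 K.

204 K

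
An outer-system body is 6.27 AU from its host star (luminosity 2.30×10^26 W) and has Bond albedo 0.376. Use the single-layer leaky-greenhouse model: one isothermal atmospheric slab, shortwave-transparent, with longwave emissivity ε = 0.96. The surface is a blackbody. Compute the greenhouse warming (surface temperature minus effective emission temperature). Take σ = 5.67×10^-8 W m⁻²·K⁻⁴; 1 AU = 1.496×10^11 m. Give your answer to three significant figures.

15.4 K

d = 6.27 × 1.496×10^11 m = 9.380×10^11 m.
Spreading L over a sphere of radius d: S = 2.30×10^26/(4π·9.38×10^11²) = 20.80 W m⁻².
At the top of the atmosphere, σT_e⁴ = S(1−α)/4 = 3.245 W m⁻², giving T_e = 86.98 K.
The surface balance (absorbed SW + ε·downward IR = σT_s⁴) with T_a⁴ = T_s⁴/2 reduces to T_s = T_e·[2/(2−ε)]^¼ = 102.4 K.
The atmosphere warms the surface by 15.45 K.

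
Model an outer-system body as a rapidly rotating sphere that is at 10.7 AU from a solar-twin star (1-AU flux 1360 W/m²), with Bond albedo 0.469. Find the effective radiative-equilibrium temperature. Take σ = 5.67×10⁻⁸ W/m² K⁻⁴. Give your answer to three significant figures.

Irradiance scales as 1/d², so S = 1360 W/m² × (1/10.7)² = 11.88 W/m².
The planet absorbs (1−α)S over its disc πR² and re-emits over 4πR², so the mean absorbed flux is (1−0.469)·11.88/4 = 1.577 W/m².
In equilibrium σT⁴ equals this, so T = 72.62 K.

72.6 K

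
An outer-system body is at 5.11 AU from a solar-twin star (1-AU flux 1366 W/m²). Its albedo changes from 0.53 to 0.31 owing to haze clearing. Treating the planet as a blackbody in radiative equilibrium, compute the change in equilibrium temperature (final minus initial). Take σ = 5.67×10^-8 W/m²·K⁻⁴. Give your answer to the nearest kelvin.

By the inverse-square law, S = 1366/5.11² = 52.31 W/m².
Before: T₁ = [52.31·0.47/(4σ)]^(1/4) = 102.0 K.
Final:   T₂ = [S(1−0.31)/(4σ)]^(1/4) = 112.3 K.
Change: 112.3 − 102.0 = 10.28 K.

10 kelvin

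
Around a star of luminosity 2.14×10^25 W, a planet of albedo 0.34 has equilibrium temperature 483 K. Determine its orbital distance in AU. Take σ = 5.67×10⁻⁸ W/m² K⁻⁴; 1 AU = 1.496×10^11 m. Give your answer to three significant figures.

Required flux: S = 4σT⁴/(1−α) = 18700 W/m².
From L = 4πd²S, d = √(2.14×10^25/(4π·18700)) = 9.542×10^9 m = 0.06379 AU.

0.0638 AU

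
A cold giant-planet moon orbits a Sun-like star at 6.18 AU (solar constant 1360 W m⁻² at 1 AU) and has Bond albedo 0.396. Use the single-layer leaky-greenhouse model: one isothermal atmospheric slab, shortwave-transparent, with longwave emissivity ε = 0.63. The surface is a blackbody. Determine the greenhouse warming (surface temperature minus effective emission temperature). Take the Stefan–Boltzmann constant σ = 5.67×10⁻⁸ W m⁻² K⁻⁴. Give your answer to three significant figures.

9.79 K

By the inverse-square law, S = 1360/6.18² = 35.61 W m⁻².
The planet radiates to space at T_e = [S(1−α)/(4σ)]^(1/4) = 98.68 K.
For a single slab of emissivity ε, T_s⁴ = 2T_e⁴/(2−ε); thus T_s = 98.68·(1.46)^(1/4) = 108.5 K.
The atmosphere warms the surface by 9.789 K.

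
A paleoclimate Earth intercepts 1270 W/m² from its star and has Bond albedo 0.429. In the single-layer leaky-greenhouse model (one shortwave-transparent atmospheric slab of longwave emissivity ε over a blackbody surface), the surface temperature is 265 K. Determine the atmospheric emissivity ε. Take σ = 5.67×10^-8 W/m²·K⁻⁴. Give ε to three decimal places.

TOA balance gives T_e = 237.8 K.
T_s⁴ = T_e⁴·2/(2−ε) → ε = 2 − 2(T_e/T_s)⁴ = 2 − 2·(237.8/265)⁴ = 0.7033.

0.703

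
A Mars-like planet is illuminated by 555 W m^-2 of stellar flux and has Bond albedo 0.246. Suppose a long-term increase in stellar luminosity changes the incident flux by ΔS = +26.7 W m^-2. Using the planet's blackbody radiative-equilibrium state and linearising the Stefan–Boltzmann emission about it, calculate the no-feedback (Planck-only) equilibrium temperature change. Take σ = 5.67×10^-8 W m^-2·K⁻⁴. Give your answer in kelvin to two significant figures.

Unperturbed T_e = [555.0·(1−0.246)/(4σ)]^¼ = 207.3 K.
ΔF = Δ[S(1−α)]/4 = (1−0.246)·+26.7/4 = 5.033 W m^-2.
Planck response: λ_P = 4σT_e³ = 4·5.67×10⁻⁸·(207.3)³ = 2.019 W m^-2/K.
So ΔT₀ = 5.033/2.019 = 2.49 K.

2.5 K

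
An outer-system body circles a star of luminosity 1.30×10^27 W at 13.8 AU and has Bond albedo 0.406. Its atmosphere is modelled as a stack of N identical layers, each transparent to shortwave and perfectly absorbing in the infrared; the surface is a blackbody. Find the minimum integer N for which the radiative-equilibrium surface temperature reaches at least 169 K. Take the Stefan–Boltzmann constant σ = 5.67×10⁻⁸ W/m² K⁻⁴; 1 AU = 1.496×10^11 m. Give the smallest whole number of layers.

Orbital distance: d = 13.8 AU = 2.064×10^12 m.
Flux at the orbit: S = L/(4πd²) = 1.30×10^27/(4π·(2.06×10^12)²) = 24.27 W/m².
Top-of-atmosphere balance: σT_e⁴ = S(1−α)/4 = 3.604 W/m² → T_e = 89.29 K.
Since T_s⁴ = (N+1)T_e⁴, we need N ≥ (T_s/T_e)⁴ − 1 = 11.832.
The minimum whole number is N = 12.

12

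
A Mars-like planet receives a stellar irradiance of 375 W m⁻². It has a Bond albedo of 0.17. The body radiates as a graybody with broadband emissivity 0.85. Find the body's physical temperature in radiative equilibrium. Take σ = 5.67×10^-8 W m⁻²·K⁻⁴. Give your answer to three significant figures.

Absorbed flux (global mean): S(1−α)/4 = 375.0·0.83/4 = 77.81 W m⁻².
Equating to εσT⁴ with ε = 0.85: T = (77.81/0.85σ)^(1/4) = 200.5 K.

200 K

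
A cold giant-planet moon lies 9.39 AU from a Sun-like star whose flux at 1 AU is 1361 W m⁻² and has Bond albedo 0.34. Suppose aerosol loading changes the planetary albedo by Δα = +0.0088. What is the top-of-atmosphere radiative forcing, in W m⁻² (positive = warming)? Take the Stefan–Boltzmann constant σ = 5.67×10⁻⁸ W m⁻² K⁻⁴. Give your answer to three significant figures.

-0.0340 W m⁻²

By the inverse-square law, S = 1361/9.39² = 15.44 W m⁻².
ΔF = −(S/4)Δα = −(15.44/4)×(+0.0088) = -0.03396 W m⁻².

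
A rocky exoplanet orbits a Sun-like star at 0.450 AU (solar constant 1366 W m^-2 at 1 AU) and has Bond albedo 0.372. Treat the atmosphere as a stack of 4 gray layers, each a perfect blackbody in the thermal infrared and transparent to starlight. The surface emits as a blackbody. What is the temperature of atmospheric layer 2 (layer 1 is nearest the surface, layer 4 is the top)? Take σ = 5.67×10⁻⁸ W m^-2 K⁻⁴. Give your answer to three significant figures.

487 kelvin

Irradiance scales as 1/d², so S = 1366 W m^-2 × (1/0.450)² = 6746 W m^-2.
Top-of-atmosphere balance: σT_e⁴ = S(1−α)/4 = 1059 W m^-2 → T_e = 369.7 K.
The net upward flux σT_e⁴ is constant between every pair of levels, so T_k⁴ = (N+1−k)T_e⁴.
T_2 = (3)^(1/4)·369.7 = 486.5 K.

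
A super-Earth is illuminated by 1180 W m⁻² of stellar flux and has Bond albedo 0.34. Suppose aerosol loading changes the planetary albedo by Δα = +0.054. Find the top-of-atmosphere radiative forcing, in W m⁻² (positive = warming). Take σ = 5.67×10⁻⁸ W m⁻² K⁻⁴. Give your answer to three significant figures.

-15.9 W m⁻²

The change in absorbed flux is Δ[S(1−α)/4] = −SΔα/4 = -15.93 W m⁻².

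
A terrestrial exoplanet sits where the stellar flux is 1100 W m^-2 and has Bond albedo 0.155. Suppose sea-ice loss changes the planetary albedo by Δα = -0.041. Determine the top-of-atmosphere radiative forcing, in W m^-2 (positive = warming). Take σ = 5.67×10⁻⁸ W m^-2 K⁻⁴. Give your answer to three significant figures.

11.3 W m^-2

The change in absorbed flux is Δ[S(1−α)/4] = −SΔα/4 = 11.28 W m^-2.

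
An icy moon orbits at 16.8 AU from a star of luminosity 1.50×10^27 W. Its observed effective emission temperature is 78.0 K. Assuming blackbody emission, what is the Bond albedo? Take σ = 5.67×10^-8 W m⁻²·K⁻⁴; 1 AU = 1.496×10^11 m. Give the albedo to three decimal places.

0.556

Orbital distance: d = 16.8 AU = 2.513×10^12 m.
S = L/(4πd²) = 18.90 W m⁻².
Energy balance: S(1−α)/4 = σT⁴, so 1−α = 4σT⁴/S.
4σT⁴ = 4·5.67×10⁻⁸·(78.0)⁴ = 8.395 W m⁻².
1−α = 8.395/18.90 = 0.4442, so α = 0.5558.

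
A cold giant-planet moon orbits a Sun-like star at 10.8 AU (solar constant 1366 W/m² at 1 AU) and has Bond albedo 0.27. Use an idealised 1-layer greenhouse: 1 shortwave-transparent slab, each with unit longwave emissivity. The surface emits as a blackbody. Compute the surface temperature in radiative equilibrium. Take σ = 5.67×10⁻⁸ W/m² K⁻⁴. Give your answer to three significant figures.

Irradiance scales as 1/d², so S = 1366 W/m² × (1/10.8)² = 11.71 W/m².
Top-of-atmosphere balance: σT_e⁴ = S(1−α)/4 = 2.137 W/m² → T_e = 78.36 K.
With N = 1 opaque layers, T_s = (N+1)^(1/4)·T_e = 2^(1/4)·78.36 = 93.18 K.

93.2 K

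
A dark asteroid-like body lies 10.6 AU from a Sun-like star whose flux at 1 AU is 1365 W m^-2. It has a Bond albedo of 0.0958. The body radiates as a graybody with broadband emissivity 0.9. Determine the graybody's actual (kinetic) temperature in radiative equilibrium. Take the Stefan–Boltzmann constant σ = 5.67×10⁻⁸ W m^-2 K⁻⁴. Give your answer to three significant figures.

Flux at the orbit: S = 1365/(10.6)² = 12.15 W m^-2.
Absorbed flux (global mean): S(1−α)/4 = 12.15·0.904/4 = 2.746 W m^-2.
Radiative balance εσT⁴ = 2.746 gives T = [2.746/(0.9·σ)]^(1/4) = 85.65 K.

85.6 kelvin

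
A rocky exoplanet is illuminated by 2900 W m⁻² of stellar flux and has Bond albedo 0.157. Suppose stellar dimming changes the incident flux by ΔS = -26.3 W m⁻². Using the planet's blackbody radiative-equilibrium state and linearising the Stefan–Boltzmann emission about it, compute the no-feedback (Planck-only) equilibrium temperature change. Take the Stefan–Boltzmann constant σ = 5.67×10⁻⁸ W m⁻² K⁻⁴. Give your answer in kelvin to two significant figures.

Unperturbed T_e = [2900·(1−0.157)/(4σ)]^¼ = 322.2 K.
TOA radiative forcing: ΔF = (1−α)ΔS/4 = 0.843·(-26.3)/4 = -5.543 W m⁻².
Planck response: λ_P = 4σT_e³ = 4·5.67×10⁻⁸·(322.2)³ = 7.587 W m⁻²/K.
ΔT₀ = ΔF/λ_P = -5.543/7.587 = -0.731 K.

-0.73 K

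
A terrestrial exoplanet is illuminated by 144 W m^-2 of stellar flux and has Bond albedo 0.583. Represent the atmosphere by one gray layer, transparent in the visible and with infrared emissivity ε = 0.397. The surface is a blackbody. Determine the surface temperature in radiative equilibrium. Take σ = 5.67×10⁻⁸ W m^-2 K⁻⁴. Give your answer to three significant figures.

135 K

At the top of the atmosphere, σT_e⁴ = S(1−α)/4 = 15.01 W m^-2, giving T_e = 127.6 K.
For a single slab of emissivity ε, T_s⁴ = 2T_e⁴/(2−ε); thus T_s = 127.6·(1.248)^(1/4) = 134.8 K.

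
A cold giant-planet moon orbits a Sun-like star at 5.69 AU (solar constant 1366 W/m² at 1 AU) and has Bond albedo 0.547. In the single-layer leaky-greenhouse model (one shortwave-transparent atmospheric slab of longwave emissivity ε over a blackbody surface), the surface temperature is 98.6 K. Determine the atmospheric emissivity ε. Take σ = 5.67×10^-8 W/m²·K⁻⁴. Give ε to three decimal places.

0.217

By the inverse-square law, S = 1366/5.69² = 42.19 W/m².
Effective temperature: T_e = [S(1−α)/(4σ)]^(1/4) = 95.81 K.
T_s⁴ = T_e⁴·2/(2−ε) → ε = 2 − 2(T_e/T_s)⁴ = 2 − 2·(95.81/98.6)⁴ = 0.2168.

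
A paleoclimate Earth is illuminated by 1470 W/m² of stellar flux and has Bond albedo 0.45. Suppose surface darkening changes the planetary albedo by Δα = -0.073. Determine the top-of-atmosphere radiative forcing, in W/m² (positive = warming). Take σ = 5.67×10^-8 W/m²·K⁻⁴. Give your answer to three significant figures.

26.8 W/m²

The change in absorbed flux is Δ[S(1−α)/4] = −SΔα/4 = 26.83 W/m².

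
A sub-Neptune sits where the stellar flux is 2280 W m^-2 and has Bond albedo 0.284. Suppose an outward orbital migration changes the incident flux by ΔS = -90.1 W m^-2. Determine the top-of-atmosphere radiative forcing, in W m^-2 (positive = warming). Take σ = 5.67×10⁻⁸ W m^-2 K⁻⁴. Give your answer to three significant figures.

-16.1 W m^-2

Only a fraction (1−α) is absorbed and it's spread over 4πR², so ΔF = (1−α)ΔS/4 = -16.13 W m^-2.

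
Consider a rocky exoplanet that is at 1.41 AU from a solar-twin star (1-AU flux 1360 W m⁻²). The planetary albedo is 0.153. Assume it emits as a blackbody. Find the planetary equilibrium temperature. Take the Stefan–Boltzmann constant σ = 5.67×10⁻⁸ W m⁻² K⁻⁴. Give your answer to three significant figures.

225 K

By the inverse-square law, S = 1360/1.41² = 684.1 W m⁻².
Averaging over the sphere, the absorbed flux is S(1−α)/4 = 144.9 W m⁻².
Balancing against σT⁴: T = (144.9/5.67×10⁻⁸)^(1/4) = 224.8 K.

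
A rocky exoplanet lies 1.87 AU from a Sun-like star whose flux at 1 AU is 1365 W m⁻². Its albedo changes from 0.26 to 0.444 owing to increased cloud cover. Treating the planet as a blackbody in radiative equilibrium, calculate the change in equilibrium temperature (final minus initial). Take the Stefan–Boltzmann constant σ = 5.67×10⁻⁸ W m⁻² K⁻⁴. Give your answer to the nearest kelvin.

-13 kelvin

Flux at the orbit: S = 1365/(1.87)² = 390.3 W m⁻².
Initial: T₁ = [S(1−0.26)/(4σ)]^(1/4) = 188.9 K.
Final:   T₂ = [S(1−0.444)/(4σ)]^(1/4) = 175.9 K.
ΔT = T₂ − T₁ = -13.03 K.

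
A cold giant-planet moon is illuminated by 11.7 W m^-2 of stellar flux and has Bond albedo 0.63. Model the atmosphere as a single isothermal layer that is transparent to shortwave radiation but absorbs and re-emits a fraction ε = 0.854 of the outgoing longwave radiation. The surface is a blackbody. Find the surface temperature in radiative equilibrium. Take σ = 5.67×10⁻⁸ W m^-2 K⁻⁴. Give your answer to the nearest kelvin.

76 K

The planet radiates to space at T_e = [S(1−α)/(4σ)]^(1/4) = 66.10 K.
The surface balance (absorbed SW + ε·downward IR = σT_s⁴) with T_a⁴ = T_s⁴/2 reduces to T_s = T_e·[2/(2−ε)]^¼ = 75.97 K.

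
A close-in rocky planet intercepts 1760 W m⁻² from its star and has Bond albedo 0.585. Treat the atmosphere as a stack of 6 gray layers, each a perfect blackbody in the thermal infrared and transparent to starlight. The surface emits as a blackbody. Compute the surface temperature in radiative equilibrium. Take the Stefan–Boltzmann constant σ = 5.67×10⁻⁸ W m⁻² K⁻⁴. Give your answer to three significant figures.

387 K

Top-of-atmosphere balance: σT_e⁴ = S(1−α)/4 = 182.6 W m⁻² → T_e = 238.2 K.
With N = 6 opaque layers, T_s = (N+1)^(1/4)·T_e = 7^(1/4)·238.2 = 387.5 K.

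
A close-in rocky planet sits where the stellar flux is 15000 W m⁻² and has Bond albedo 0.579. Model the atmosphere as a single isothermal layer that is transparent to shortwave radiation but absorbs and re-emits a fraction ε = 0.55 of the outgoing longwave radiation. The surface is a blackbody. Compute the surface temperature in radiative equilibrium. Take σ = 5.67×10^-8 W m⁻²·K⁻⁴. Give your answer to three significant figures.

The planet radiates to space at T_e = [S(1−α)/(4σ)]^(1/4) = 408.5 K.
The surface balance (absorbed SW + ε·downward IR = σT_s⁴) with T_a⁴ = T_s⁴/2 reduces to T_s = T_e·[2/(2−ε)]^¼ = 442.7 K.

443 K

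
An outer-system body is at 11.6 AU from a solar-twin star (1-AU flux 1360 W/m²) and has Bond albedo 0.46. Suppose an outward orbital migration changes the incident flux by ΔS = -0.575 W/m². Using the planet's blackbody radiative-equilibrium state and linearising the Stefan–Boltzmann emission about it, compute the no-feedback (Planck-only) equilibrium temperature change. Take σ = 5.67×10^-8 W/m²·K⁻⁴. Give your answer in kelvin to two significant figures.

Flux at the orbit: S = 1360/(11.6)² = 10.11 W/m².
The baseline emission temperature is T_e = 70.04 K.
TOA radiative forcing: ΔF = (1−α)ΔS/4 = 0.54·(-0.575)/4 = -0.07762 W/m².
Planck response: λ_P = 4σT_e³ = 4·5.67×10⁻⁸·(70.04)³ = 0.07792 W/m²/K.
ΔT₀ = ΔF/λ_P = -0.07762/0.07792 = -0.996 K.

-1.0 kelvin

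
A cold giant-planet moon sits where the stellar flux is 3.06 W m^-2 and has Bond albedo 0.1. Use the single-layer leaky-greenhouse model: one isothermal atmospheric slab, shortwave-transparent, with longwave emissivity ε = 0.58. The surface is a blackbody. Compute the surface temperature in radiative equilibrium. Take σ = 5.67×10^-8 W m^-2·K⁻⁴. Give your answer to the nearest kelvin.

64 K

At the top of the atmosphere, σT_e⁴ = S(1−α)/4 = 0.6885 W m^-2, giving T_e = 59.03 K.
The surface balance (absorbed SW + ε·downward IR = σT_s⁴) with T_a⁴ = T_s⁴/2 reduces to T_s = T_e·[2/(2−ε)]^¼ = 64.31 K.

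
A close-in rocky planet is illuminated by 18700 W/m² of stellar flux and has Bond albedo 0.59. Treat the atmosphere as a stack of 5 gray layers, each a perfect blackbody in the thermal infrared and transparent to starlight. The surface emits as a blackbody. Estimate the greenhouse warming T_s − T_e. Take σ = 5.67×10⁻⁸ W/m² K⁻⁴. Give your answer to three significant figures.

242 K

Top-of-atmosphere balance: σT_e⁴ = S(1−α)/4 = 1917 W/m² → T_e = 428.8 K.
T_s = (N+1)^(1/4)·T_e = 671.1 K.
So the greenhouse effect raises the surface by 671.1 − 428.8 = 242.3 K.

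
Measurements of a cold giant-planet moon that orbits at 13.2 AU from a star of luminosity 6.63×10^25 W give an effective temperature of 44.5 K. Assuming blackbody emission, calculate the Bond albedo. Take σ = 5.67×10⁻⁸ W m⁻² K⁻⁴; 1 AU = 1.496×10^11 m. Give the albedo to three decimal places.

0.343

d = 13.2 × 1.496×10^11 m = 1.975×10^12 m.
Spreading L over a sphere of radius d: S = 6.63×10^25/(4π·1.97×10^12²) = 1.353 W m⁻².
Energy balance: S(1−α)/4 = σT⁴, so 1−α = 4σT⁴/S.
σT⁴ = 0.2223 W m⁻², so 4σT⁴ = 0.8894 W m⁻².
1−α = 0.8894/1.353 = 0.6573, so α = 0.3427.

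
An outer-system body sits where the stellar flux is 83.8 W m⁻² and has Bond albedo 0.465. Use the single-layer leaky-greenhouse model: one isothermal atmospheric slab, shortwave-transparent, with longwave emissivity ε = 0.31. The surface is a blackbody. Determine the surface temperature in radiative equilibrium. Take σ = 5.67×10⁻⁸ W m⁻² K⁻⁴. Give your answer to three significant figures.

The planet radiates to space at T_e = [S(1−α)/(4σ)]^(1/4) = 118.6 K.
For a single slab of emissivity ε, T_s⁴ = 2T_e⁴/(2−ε); thus T_s = 118.6·(1.183)^(1/4) = 123.7 K.

124 K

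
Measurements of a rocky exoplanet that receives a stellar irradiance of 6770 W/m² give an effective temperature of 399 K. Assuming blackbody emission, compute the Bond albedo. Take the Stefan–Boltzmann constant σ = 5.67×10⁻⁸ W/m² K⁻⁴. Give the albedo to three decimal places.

Rearranging the radiative balance, α = 1 − 4σT⁴/S.
4σT⁴ = 4·5.67×10⁻⁸·(399)⁴ = 5748 W/m².
1−α = 5748/6770 = 0.8491, so α = 0.1509.

0.151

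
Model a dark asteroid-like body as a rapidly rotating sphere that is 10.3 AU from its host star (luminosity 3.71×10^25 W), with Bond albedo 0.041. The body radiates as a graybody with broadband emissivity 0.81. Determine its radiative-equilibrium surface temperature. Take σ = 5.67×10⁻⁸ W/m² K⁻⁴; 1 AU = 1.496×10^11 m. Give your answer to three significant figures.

50.5 kelvin

Orbital distance: d = 10.3 AU = 1.541×10^12 m.
Spreading L over a sphere of radius d: S = 3.71×10^25/(4π·1.54×10^12²) = 1.243 W/m².
The planet absorbs (1−α)S over its disc πR² and re-emits over 4πR², so the mean absorbed flux is (1−0.041)·1.243/4 = 0.2981 W/m².
Equating to εσT⁴ with ε = 0.81: T = (0.2981/0.81σ)^(1/4) = 50.48 K.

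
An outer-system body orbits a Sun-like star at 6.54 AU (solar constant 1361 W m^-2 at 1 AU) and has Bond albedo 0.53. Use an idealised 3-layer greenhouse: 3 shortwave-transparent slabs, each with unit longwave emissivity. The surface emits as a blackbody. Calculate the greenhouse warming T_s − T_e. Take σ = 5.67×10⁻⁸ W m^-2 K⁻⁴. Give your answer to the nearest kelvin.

37 K

By the inverse-square law, S = 1361/6.54² = 31.82 W m^-2.
OLR = S(1−α)/4 = 3.739 W m^-2; the top layer radiates at T_e = 90.11 K.
T_s = (N+1)^(1/4)·T_e = 127.4 K.
So the greenhouse effect raises the surface by 127.4 − 90.11 = 37.33 K.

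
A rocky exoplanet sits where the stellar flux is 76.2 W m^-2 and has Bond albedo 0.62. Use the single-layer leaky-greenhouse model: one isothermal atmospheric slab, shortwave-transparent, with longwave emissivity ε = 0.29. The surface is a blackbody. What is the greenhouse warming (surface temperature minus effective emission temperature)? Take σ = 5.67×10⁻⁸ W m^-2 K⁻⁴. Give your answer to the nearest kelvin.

4 K

The planet radiates to space at T_e = [S(1−α)/(4σ)]^(1/4) = 106.3 K.
The surface balance (absorbed SW + ε·downward IR = σT_s⁴) with T_a⁴ = T_s⁴/2 reduces to T_s = T_e·[2/(2−ε)]^¼ = 110.5 K.
The atmosphere warms the surface by 4.246 K.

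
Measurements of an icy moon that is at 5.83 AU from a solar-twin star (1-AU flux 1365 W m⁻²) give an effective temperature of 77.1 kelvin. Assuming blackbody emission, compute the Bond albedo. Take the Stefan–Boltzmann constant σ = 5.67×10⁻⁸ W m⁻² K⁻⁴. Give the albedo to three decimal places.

0.800

Flux at the orbit: S = 1365/(5.83)² = 40.16 W m⁻².
From σT⁴ = S(1−α)/4 we invert for α: 1−α = 4σT⁴/S.
σT⁴ = 2.004 W m⁻², so 4σT⁴ = 8.014 W m⁻².
1−α = 8.014/40.16 = 0.1996, so α = 0.8004.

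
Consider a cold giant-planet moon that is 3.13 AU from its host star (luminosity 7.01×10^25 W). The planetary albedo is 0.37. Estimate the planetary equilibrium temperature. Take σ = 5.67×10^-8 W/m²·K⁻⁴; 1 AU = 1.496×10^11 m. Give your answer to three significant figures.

d = 3.13 × 1.496×10^11 m = 4.682×10^11 m.
Spreading L over a sphere of radius d: S = 7.01×10^25/(4π·4.68×10^11²) = 25.44 W/m².
Averaging over the sphere, the absorbed flux is S(1−α)/4 = 4.007 W/m².
In equilibrium σT⁴ equals this, so T = 91.69 K.

91.7 K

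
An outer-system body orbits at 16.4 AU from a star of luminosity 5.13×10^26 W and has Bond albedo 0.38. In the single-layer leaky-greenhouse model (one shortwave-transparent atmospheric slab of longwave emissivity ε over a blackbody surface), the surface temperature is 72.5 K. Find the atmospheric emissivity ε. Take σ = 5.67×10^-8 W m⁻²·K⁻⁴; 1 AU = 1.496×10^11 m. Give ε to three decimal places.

d = 16.4 × 1.496×10^11 m = 2.453×10^12 m.
S = L/(4πd²) = 6.782 W m⁻².
First, T_e = [6.782·(1−0.38)/(4σ)]^(1/4) = 65.62 K.
T_s⁴ = T_e⁴·2/(2−ε) → ε = 2 − 2(T_e/T_s)⁴ = 2 − 2·(65.62/72.5)⁴ = 0.6579.

0.658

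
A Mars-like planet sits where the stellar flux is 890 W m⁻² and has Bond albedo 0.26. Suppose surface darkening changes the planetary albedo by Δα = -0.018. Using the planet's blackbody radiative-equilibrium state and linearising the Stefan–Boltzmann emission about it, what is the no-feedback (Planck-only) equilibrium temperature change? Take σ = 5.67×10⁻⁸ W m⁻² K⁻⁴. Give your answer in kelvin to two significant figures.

The baseline emission temperature is T_e = 232.1 K.
The change in absorbed flux is Δ[S(1−α)/4] = −SΔα/4 = 4.005 W m⁻².
Linearising σT⁴ gives d(σT⁴)/dT = 4σT_e³ = 2.837 W m⁻² per K.
ΔT₀ = ΔF/λ_P = 4.005/2.837 = 1.41 K.

1.4 kelvin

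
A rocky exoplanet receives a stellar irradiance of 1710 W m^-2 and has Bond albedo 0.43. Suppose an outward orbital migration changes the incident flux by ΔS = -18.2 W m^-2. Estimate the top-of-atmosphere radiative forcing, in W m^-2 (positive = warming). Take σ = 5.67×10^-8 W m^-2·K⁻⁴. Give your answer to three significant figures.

ΔF = Δ[S(1−α)]/4 = (1−0.43)·-18.2/4 = -2.594 W m^-2.

-2.59 W m^-2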